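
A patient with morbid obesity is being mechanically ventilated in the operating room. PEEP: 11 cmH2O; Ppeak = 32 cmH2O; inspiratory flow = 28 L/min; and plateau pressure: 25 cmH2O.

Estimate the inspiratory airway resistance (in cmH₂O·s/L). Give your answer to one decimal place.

Flow: 28 L/min ÷ 60 = 0.4667 L/s.
Raw = (PIP − Pplat) / flow = (32 − 25) / 0.4667 = 7.0 / 0.4667 = 14.999 cmH2O·s/L.

15.0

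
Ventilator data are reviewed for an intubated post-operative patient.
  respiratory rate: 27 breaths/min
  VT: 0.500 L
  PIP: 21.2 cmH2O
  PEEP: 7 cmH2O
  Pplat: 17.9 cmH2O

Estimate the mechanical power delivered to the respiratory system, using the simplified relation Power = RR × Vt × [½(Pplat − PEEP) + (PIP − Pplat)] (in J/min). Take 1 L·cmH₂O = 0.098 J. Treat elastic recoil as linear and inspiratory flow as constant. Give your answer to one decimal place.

11.6

Per-breath work = Vt × [½(Pplat−PEEP) + (PIP−Pplat)] = 0.500 × [0.5×10.9 + 3.3] = 0.500 × 8.75 = 4.375 L·cmH2O.
Power = 27 × 4.375 = 118.13 L·cmH2O/min.
× 0.098 J/(L·cmH2O) → 11.577 J/min.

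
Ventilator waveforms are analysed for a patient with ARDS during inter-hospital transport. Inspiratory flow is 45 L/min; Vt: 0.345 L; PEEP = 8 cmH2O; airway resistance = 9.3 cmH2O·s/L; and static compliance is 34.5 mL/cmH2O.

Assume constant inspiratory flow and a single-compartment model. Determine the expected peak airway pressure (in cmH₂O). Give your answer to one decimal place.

Flow: 45 L/min ÷ 60 = 0.75 L/s.
Equation of motion (constant flow): PIP = Vt/C + R·V̇ + PEEP.
PIP = 345/34.5 + 9.3×0.75 + 8 = 10.0 + 6.975 + 8 = 24.975 cmH2O.

25.0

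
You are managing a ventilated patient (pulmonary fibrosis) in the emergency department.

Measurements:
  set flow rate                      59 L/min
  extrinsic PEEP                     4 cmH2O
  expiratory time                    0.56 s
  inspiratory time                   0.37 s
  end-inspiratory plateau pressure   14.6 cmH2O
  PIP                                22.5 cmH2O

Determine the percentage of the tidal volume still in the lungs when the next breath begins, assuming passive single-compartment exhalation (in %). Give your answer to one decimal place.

13.1

Flow: 59 L/min ÷ 60 = 0.9833 L/s.
Vt = flow × Ti = 0.9833 L/s × 0.37 s × 1000 mL/L = 363.82 mL.
R = (PIP − Pplat)/V̇ = (22.5 − 14.6) / 0.9833 = 7.9/0.9833 = 8.034 cmH2O·s/L.
C = Vt/(Pplat − PEEP) = 363.82 / (14.6 − 4) = 363.82/10.6 = 34.323 mL/cmH2O.
τ = R × C = 8.034 × 0.03432 L/cmH2O = 0.2757 s.
Fraction remaining at end-expiration = e^(−Te/τ) = e^(−0.56/0.2757) = 0.1312 → 13.12%.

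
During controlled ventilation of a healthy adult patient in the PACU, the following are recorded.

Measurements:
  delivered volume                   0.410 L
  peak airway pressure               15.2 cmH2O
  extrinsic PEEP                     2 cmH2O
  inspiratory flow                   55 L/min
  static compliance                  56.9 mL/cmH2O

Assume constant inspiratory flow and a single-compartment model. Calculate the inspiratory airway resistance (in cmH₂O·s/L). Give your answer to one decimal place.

6.5

Flow: 55 L/min ÷ 60 = 0.9167 L/s.
Equation of motion (constant flow): PIP = Vt/C + R·V̇ + PEEP.
R·V̇ = PIP − Vt/C − PEEP = 15.2 − 410/56.9 − 2 = 15.2 − 7.206 − 2 = 5.994 cmH2O.
R = 5.994 / 0.9167 = 6.539 cmH2O·s/L.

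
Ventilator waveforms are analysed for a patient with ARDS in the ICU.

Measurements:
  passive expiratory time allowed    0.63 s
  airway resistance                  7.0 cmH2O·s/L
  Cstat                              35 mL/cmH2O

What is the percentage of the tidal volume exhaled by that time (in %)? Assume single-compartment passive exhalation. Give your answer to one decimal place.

τ = R × C = 7.0 × 35 mL/cmH2O = 7.0 × 0.035 L/cmH2O = 0.245 s.
Passive exhalation: V(t)/V₀ = e^(−t/τ) = e^(−0.63/0.245) = 0.07643.
Fraction exhaled = 1 − 0.07643 = 0.9236 → 92.36%.

92.4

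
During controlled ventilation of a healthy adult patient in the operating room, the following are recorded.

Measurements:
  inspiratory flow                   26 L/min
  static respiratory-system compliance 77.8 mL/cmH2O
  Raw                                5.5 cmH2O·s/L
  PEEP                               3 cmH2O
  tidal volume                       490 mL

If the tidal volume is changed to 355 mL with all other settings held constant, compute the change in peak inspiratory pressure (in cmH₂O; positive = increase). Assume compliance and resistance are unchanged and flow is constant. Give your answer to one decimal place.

-1.7

PIP = Vt/C + R·V̇ + PEEP (constant-flow equation of motion).
Only the elastic term changes: ΔPIP = ΔVt / C = (355 − 490) / 77.8 = -1.735 cmH2O.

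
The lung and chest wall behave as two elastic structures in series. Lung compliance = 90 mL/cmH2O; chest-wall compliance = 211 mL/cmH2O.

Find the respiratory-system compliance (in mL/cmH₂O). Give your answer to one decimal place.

Lung and chest wall are elastances in series: 1/Crs = 1/CL + 1/Ccw.
1/Crs = 1/90 + 1/211 = 0.01585.
Crs = 63.091 mL/cmH2O.

63.1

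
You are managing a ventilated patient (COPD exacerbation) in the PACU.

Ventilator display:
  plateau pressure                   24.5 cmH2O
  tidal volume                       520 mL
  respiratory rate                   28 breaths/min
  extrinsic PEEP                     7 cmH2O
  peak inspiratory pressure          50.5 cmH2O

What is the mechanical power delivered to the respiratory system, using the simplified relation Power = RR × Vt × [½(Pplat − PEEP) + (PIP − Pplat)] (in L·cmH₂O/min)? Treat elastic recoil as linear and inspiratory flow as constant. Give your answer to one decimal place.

Per-breath work = Vt × [½(Pplat−PEEP) + (PIP−Pplat)] = 0.520 × [0.5×17.5 + 26.0] = 0.520 × 34.75 = 18.07 L·cmH2O.
Power = 28 × 18.07 = 505.96 L·cmH2O/min.

506.0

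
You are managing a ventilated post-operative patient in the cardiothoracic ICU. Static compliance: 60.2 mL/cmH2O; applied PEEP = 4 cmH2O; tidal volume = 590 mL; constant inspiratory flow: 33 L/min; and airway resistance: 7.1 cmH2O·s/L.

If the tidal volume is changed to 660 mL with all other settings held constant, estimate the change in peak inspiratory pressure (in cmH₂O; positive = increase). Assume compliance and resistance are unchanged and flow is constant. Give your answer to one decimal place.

PIP = Vt/C + R·V̇ + PEEP (constant-flow equation of motion).
Only the elastic term changes: ΔPIP = ΔVt / C = (660 − 590) / 60.2 = 1.163 cmH2O.

1.2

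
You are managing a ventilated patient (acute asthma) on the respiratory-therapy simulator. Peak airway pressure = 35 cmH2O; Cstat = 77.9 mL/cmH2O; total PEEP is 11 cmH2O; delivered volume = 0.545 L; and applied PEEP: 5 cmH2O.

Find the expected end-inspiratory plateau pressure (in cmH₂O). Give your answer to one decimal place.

18.0

End-expiratory occlusion gives total PEEP = 11 cmH2O (intrinsic PEEP = 11 − 5 = 6). Use total PEEP for the elastic gradient.
Pplat = PEEPtotal + Vt / Cstat = 11 + 545 / 77.9 = 11 + 6.996 = 17.996 cmH2O.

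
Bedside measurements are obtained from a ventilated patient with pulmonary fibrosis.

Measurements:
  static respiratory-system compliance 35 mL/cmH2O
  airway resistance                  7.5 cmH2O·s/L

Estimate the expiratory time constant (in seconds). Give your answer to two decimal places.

τ = R × C = 7.5 × 35 mL/cmH2O = 7.5 × 0.035 L/cmH2O = 0.2625 s.

0.26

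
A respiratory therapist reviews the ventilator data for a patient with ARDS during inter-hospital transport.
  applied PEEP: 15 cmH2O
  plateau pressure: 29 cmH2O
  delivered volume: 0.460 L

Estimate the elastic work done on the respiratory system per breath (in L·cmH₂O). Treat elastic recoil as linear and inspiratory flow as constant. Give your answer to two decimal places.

Elastic work ≈ ½ × (Pplat − PEEP) × Vt = 0.5 × (29 − 15) × 0.460 L = 0.5 × 14.0 × 0.460 = 3.22 L·cmH2O.

3.22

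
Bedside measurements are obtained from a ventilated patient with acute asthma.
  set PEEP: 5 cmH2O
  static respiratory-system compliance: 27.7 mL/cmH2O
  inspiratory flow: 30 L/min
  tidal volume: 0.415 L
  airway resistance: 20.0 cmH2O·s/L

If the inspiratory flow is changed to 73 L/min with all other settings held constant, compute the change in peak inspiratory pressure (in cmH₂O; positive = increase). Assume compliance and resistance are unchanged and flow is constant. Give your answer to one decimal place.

Flow: 30 L/min ÷ 60 = 0.5 L/s.
New flow: 73 L/min ÷ 60 = 1.2167 L/s.
PIP = Vt/C + R·V̇ + PEEP (constant-flow equation of motion).
Only the resistive term changes: ΔPIP = R × ΔV̇ = 20.0 × (1.2167 − 0.5) = 20.0 × 0.7167 = 14.334 cmH2O.

14.3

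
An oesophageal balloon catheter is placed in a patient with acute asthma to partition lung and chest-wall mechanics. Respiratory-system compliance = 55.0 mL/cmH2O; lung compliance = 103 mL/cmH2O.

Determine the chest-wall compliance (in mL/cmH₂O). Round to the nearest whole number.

118

1/Ccw = 1/Crs − 1/CL.
1/Ccw = 1/55.0 − 1/103 = 0.008473.
Ccw = 118.02 mL/cmH2O.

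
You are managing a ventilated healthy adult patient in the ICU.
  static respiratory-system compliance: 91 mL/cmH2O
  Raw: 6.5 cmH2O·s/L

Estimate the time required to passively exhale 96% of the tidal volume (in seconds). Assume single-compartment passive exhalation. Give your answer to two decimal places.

τ = R × C = 6.5 × 91 mL/cmH2O = 6.5 × 0.091 L/cmH2O = 0.5915 s.
Exhaled fraction f = 1 − e^(−t/τ) → t = −τ·ln(1 − f) = −0.5915·ln(0.04) = 1.904 s.

1.90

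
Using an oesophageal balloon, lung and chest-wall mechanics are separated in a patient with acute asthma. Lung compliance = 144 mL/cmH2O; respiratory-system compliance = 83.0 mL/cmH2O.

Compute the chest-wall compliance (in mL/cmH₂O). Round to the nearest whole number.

1/Ccw = 1/Crs − 1/CL.
1/Ccw = 1/83.0 − 1/144 = 0.005104.
Ccw = 195.92 mL/cmH2O.

196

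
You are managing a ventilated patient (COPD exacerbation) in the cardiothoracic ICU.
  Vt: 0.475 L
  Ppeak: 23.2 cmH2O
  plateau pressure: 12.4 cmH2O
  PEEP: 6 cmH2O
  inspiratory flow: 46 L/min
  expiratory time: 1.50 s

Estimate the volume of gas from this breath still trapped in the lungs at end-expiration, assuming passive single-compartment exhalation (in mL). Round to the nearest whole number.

113

Flow: 46 L/min ÷ 60 = 0.7667 L/s.
R = (PIP − Pplat)/V̇ = (23.2 − 12.4) / 0.7667 = 10.8/0.7667 = 14.086 cmH2O·s/L.
C = Vt/(Pplat − PEEP) = 475.0 / (12.4 − 6) = 475.0/6.4 = 74.219 mL/cmH2O.
τ = R × C = 14.086 × 0.07422 L/cmH2O = 1.045 s.
Fraction remaining = e^(−Te/τ) = e^(−1.50/1.045) = 0.238.
Trapped volume = 475.0 × 0.238 = 113.05 mL.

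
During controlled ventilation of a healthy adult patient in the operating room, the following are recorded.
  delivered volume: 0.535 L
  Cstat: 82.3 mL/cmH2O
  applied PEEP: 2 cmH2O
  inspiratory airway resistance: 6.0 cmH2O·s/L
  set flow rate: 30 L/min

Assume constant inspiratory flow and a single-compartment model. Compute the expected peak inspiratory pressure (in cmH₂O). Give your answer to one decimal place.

Flow: 30 L/min ÷ 60 = 0.5 L/s.
Equation of motion (constant flow): PIP = Vt/C + R·V̇ + PEEP.
PIP = 535/82.3 + 6.0×0.5 + 2 = 6.501 + 3.0 + 2 = 11.501 cmH2O.

11.5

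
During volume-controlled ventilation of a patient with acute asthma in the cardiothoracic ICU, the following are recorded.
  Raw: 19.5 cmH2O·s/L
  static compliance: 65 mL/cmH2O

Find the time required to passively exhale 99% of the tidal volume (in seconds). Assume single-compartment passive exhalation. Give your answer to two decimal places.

τ = R × C = 19.5 × 65 mL/cmH2O = 19.5 × 0.065 L/cmH2O = 1.268 s.
Exhaled fraction f = 1 − e^(−t/τ) → t = −τ·ln(1 − f) = −1.268·ln(0.01) = 5.839 s.

5.84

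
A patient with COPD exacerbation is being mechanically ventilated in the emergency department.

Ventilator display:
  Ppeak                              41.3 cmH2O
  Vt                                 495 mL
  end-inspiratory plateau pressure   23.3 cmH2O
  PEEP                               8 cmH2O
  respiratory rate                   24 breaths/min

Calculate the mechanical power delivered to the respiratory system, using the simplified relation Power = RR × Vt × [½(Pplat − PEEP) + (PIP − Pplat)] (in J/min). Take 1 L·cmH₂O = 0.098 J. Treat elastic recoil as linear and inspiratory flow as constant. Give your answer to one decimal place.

Per-breath work = Vt × [½(Pplat−PEEP) + (PIP−Pplat)] = 0.495 × [0.5×15.3 + 18.0] = 0.495 × 25.65 = 12.697 L·cmH2O.
Power = 24 × 12.697 = 304.73 L·cmH2O/min.
× 0.098 J/(L·cmH2O) → 29.864 J/min.

29.9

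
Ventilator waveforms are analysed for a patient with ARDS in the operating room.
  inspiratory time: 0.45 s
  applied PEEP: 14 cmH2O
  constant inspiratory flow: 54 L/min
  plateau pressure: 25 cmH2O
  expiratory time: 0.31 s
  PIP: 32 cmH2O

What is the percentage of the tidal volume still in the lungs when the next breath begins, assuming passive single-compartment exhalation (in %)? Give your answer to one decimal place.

Flow: 54 L/min ÷ 60 = 0.9 L/s.
Vt = flow × Ti = 0.9 L/s × 0.45 s × 1000 mL/L = 405.0 mL.
R = (PIP − Pplat)/V̇ = (32 − 25) / 0.9 = 7.0/0.9 = 7.778 cmH2O·s/L.
C = Vt/(Pplat − PEEP) = 405.0 / (25 − 14) = 405.0/11.0 = 36.818 mL/cmH2O.
τ = R × C = 7.778 × 0.03682 L/cmH2O = 0.2864 s.
Fraction remaining at end-expiration = e^(−Te/τ) = e^(−0.31/0.2864) = 0.3388 → 33.88%.

33.9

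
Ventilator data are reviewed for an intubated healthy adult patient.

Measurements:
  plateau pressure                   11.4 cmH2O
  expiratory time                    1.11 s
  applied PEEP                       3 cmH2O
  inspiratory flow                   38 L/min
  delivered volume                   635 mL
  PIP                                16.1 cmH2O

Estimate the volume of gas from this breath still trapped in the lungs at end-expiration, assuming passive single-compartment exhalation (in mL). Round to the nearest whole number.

Flow: 38 L/min ÷ 60 = 0.6333 L/s.
R = (PIP − Pplat)/V̇ = (16.1 − 11.4) / 0.6333 = 4.7/0.6333 = 7.421 cmH2O·s/L.
C = Vt/(Pplat − PEEP) = 635.0 / (11.4 − 3) = 635.0/8.4 = 75.595 mL/cmH2O.
τ = R × C = 7.421 × 0.0756 L/cmH2O = 0.561 s.
Fraction remaining = e^(−Te/τ) = e^(−1.11/0.561) = 0.1383.
Trapped volume = 635.0 × 0.1383 = 87.821 mL.

88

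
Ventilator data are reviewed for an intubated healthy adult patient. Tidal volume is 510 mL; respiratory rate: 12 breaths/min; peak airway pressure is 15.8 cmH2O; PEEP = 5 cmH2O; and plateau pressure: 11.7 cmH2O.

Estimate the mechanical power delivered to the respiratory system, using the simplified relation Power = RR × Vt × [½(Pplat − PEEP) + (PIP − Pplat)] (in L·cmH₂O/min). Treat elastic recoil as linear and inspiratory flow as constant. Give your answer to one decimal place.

45.6

Per-breath work = Vt × [½(Pplat−PEEP) + (PIP−Pplat)] = 0.510 × [0.5×6.7 + 4.1] = 0.510 × 7.45 = 3.8 L·cmH2O.
Power = 12 × 3.8 = 45.6 L·cmH2O/min.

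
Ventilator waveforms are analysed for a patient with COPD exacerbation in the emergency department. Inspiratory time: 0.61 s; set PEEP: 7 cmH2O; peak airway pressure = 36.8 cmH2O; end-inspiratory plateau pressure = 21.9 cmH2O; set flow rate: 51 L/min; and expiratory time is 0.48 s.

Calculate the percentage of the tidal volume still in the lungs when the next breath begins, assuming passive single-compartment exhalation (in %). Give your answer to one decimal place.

Flow: 51 L/min ÷ 60 = 0.85 L/s.
Vt = flow × Ti = 0.85 L/s × 0.61 s × 1000 mL/L = 518.5 mL.
R = (PIP − Pplat)/V̇ = (36.8 − 21.9) / 0.85 = 14.9/0.85 = 17.529 cmH2O·s/L.
C = Vt/(Pplat − PEEP) = 518.5 / (21.9 − 7) = 518.5/14.9 = 34.799 mL/cmH2O.
τ = R × C = 17.529 × 0.0348 L/cmH2O = 0.61 s.
Fraction remaining at end-expiration = e^(−Te/τ) = e^(−0.48/0.61) = 0.4553 → 45.53%.

45.5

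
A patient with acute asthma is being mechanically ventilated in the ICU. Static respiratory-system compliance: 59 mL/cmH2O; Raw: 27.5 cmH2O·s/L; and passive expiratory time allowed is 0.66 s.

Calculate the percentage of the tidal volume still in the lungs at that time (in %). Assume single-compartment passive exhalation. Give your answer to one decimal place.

τ = R × C = 27.5 × 59 mL/cmH2O = 27.5 × 0.059 L/cmH2O = 1.623 s.
Passive exhalation: V(t)/V₀ = e^(−t/τ) = e^(−0.66/1.623) = 0.6659.
Fraction remaining = 0.6659 → 66.59%.

66.6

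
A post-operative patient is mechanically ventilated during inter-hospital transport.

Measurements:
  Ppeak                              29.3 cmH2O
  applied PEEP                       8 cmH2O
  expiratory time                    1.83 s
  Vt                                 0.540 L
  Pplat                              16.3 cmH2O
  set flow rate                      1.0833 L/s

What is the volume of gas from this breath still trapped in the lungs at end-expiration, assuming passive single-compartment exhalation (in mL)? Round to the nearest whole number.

52

R = (PIP − Pplat)/V̇ = (29.3 − 16.3) / 1.0833 = 13.0/1.0833 = 12.0 cmH2O·s/L.
C = Vt/(Pplat − PEEP) = 540.0 / (16.3 − 8) = 540.0/8.3 = 65.06 mL/cmH2O.
τ = R × C = 12.0 × 0.06506 L/cmH2O = 0.7807 s.
Fraction remaining = e^(−Te/τ) = e^(−1.83/0.7807) = 0.09594.
Trapped volume = 540.0 × 0.09594 = 51.808 mL.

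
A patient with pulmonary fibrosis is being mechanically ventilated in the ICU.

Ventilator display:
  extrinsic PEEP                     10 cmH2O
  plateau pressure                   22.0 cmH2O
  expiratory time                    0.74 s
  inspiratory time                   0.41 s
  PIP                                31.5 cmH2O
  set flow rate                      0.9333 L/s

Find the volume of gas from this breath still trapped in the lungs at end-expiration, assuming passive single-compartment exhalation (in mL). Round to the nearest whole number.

Vt = flow × Ti = 0.9333 L/s × 0.41 s × 1000 mL/L = 382.65 mL.
R = (PIP − Pplat)/V̇ = (31.5 − 22.0) / 0.9333 = 9.5/0.9333 = 10.179 cmH2O·s/L.
C = Vt/(Pplat − PEEP) = 382.65 / (22.0 − 10) = 382.65/12.0 = 31.888 mL/cmH2O.
τ = R × C = 10.179 × 0.03189 L/cmH2O = 0.3246 s.
Fraction remaining = e^(−Te/τ) = e^(−0.74/0.3246) = 0.1023.
Trapped volume = 382.65 × 0.1023 = 39.145 mL.

39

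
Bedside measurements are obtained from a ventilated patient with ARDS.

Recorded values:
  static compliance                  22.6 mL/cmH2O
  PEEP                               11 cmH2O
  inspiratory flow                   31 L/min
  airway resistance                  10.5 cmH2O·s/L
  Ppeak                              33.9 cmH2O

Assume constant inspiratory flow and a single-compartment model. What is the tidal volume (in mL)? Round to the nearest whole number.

Flow: 31 L/min ÷ 60 = 0.5167 L/s.
Equation of motion (constant flow): PIP = Vt/C + R·V̇ + PEEP.
Vt/C = PIP − R·V̇ − PEEP = 33.9 − 5.425 − 11 = 17.475 cmH2O.
Vt = C × 17.475 = 22.6 × 17.475 = 394.94 mL.

395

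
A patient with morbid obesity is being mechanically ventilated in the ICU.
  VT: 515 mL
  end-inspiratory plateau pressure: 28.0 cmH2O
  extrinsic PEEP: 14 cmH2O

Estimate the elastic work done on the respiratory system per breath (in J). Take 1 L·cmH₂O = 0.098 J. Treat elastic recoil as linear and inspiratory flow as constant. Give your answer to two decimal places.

Elastic work ≈ ½ × (Pplat − PEEP) × Vt = 0.5 × (28.0 − 14) × 0.515 L = 0.5 × 14.0 × 0.515 = 3.605 L·cmH2O.
× 0.098 J/(L·cmH2O) → 0.3533 J.

0.35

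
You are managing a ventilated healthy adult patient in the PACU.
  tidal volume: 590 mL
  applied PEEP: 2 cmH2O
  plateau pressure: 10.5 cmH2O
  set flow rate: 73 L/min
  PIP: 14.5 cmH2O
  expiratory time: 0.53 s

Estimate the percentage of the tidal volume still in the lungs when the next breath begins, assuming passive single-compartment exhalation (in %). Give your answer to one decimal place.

Flow: 73 L/min ÷ 60 = 1.2167 L/s.
R = (PIP − Pplat)/V̇ = (14.5 − 10.5) / 1.2167 = 4.0/1.2167 = 3.288 cmH2O·s/L.
C = Vt/(Pplat − PEEP) = 590.0 / (10.5 − 2) = 590.0/8.5 = 69.412 mL/cmH2O.
τ = R × C = 3.288 × 0.06941 L/cmH2O = 0.2282 s.
Fraction remaining at end-expiration = e^(−Te/τ) = e^(−0.53/0.2282) = 0.09803 → 9.803%.

9.8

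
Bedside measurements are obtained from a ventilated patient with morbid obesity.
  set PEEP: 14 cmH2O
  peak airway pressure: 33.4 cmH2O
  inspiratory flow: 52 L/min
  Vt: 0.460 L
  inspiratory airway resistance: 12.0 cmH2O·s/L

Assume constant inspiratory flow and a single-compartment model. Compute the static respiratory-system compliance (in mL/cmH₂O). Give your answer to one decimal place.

Flow: 52 L/min ÷ 60 = 0.8667 L/s.
Equation of motion (constant flow): PIP = Vt/C + R·V̇ + PEEP.
Vt/C = PIP − R·V̇ − PEEP = 33.4 − 12.0×0.8667 − 14 = 33.4 − 10.4 − 14 = 9.0 cmH2O.
C = Vt / 9.0 = 460 / 9.0 = 51.111 mL/cmH2O.

51.1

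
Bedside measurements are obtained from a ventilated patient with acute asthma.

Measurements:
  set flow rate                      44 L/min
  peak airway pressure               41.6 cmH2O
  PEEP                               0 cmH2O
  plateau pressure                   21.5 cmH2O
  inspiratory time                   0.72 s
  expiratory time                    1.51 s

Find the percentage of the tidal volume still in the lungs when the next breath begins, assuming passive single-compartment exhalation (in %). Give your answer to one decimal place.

10.6

Flow: 44 L/min ÷ 60 = 0.7333 L/s.
Vt = flow × Ti = 0.7333 L/s × 0.72 s × 1000 mL/L = 527.98 mL.
R = (PIP − Pplat)/V̇ = (41.6 − 21.5) / 0.7333 = 20.1/0.7333 = 27.41 cmH2O·s/L.
C = Vt/(Pplat − PEEP) = 527.98 / (21.5 − 0) = 527.98/21.5 = 24.557 mL/cmH2O.
τ = R × C = 27.41 × 0.02456 L/cmH2O = 0.6732 s.
Fraction remaining at end-expiration = e^(−Te/τ) = e^(−1.51/0.6732) = 0.1061 → 10.61%.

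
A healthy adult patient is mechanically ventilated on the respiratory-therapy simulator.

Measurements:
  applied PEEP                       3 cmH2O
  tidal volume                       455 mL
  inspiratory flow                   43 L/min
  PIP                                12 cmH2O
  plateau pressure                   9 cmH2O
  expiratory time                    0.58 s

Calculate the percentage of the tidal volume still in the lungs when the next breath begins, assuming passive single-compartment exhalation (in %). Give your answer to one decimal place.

16.1

Flow: 43 L/min ÷ 60 = 0.7167 L/s.
R = (PIP − Pplat)/V̇ = (12 − 9) / 0.7167 = 3.0/0.7167 = 4.186 cmH2O·s/L.
C = Vt/(Pplat − PEEP) = 455.0 / (9 − 3) = 455.0/6.0 = 75.833 mL/cmH2O.
τ = R × C = 4.186 × 0.07583 L/cmH2O = 0.3174 s.
Fraction remaining at end-expiration = e^(−Te/τ) = e^(−0.58/0.3174) = 0.1608 → 16.08%.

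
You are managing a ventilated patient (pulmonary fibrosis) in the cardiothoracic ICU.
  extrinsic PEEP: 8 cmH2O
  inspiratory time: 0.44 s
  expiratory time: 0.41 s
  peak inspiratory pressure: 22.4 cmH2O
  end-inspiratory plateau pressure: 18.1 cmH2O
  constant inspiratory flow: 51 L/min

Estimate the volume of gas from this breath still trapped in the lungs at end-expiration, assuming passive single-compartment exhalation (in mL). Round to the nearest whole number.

42

Flow: 51 L/min ÷ 60 = 0.85 L/s.
Vt = flow × Ti = 0.85 L/s × 0.44 s × 1000 mL/L = 374.0 mL.
R = (PIP − Pplat)/V̇ = (22.4 − 18.1) / 0.85 = 4.3/0.85 = 5.059 cmH2O·s/L.
C = Vt/(Pplat − PEEP) = 374.0 / (18.1 − 8) = 374.0/10.1 = 37.03 mL/cmH2O.
τ = R × C = 5.059 × 0.03703 L/cmH2O = 0.1873 s.
Fraction remaining = e^(−Te/τ) = e^(−0.41/0.1873) = 0.112.
Trapped volume = 374.0 × 0.112 = 41.888 mL.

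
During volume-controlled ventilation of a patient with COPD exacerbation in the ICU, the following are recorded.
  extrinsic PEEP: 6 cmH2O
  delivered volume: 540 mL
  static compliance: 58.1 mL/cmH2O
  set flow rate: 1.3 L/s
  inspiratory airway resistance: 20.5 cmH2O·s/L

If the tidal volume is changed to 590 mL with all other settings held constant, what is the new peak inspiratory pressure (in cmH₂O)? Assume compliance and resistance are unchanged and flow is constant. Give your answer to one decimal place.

42.8

PIP = Vt/C + R·V̇ + PEEP (constant-flow equation of motion).
Only the elastic term changes: ΔPIP = ΔVt / C = (590 − 540) / 58.1 = 0.8606 cmH2O.
Original PIP = 540/58.1 + 20.5×1.3 + 6 = 41.944 cmH2O; new PIP = 41.944 + (0.8606) = 42.805 cmH2O.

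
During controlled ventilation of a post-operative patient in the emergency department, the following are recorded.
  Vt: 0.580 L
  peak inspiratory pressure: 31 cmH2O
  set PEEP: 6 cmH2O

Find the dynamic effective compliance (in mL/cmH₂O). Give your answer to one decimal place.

23.2

Dynamic compliance = Vt / (PIP − PEEP) = 580 / (31 − 6) = 580 / 25.0 = 23.2 mL/cmH2O.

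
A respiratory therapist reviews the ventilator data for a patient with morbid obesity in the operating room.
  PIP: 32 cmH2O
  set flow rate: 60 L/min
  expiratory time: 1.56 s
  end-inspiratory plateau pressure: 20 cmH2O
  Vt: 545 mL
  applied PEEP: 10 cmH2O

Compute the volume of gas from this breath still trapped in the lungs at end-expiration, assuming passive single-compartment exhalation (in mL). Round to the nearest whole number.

Flow: 60 L/min ÷ 60 = 1 L/s.
R = (PIP − Pplat)/V̇ = (32 − 20) / 1 = 12.0/1 = 12.0 cmH2O·s/L.
C = Vt/(Pplat − PEEP) = 545.0 / (20 − 10) = 545.0/10.0 = 54.5 mL/cmH2O.
τ = R × C = 12.0 × 0.0545 L/cmH2O = 0.654 s.
Fraction remaining = e^(−Te/τ) = e^(−1.56/0.654) = 0.09206.
Trapped volume = 545.0 × 0.09206 = 50.173 mL.

50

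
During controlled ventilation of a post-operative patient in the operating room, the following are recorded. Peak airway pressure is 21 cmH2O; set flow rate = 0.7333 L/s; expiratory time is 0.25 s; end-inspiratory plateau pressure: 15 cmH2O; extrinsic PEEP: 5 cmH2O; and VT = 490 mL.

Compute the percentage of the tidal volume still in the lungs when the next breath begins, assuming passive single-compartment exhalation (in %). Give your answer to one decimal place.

R = (PIP − Pplat)/V̇ = (21 − 15) / 0.7333 = 6.0/0.7333 = 8.182 cmH2O·s/L.
C = Vt/(Pplat − PEEP) = 490.0 / (15 − 5) = 490.0/10.0 = 49.0 mL/cmH2O.
τ = R × C = 8.182 × 0.049 L/cmH2O = 0.4009 s.
Fraction remaining at end-expiration = e^(−Te/τ) = e^(−0.25/0.4009) = 0.536 → 53.6%.

53.6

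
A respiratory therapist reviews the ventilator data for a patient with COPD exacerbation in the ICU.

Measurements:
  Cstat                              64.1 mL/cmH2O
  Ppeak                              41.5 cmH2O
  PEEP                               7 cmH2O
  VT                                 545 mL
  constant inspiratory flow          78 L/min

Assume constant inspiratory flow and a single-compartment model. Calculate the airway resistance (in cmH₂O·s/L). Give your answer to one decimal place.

20.0

Flow: 78 L/min ÷ 60 = 1.3 L/s.
Equation of motion (constant flow): PIP = Vt/C + R·V̇ + PEEP.
R·V̇ = PIP − Vt/C − PEEP = 41.5 − 545/64.1 − 7 = 41.5 − 8.502 − 7 = 25.998 cmH2O.
R = 25.998 / 1.3 = 19.998 cmH2O·s/L.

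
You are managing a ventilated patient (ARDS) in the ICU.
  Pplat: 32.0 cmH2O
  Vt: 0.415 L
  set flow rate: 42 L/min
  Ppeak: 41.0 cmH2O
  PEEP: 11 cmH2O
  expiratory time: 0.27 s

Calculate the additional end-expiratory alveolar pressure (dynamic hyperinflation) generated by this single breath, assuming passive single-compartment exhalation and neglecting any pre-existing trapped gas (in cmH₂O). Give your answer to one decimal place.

Flow: 42 L/min ÷ 60 = 0.7 L/s.
R = (PIP − Pplat)/V̇ = (41.0 − 32.0) / 0.7 = 9.0/0.7 = 12.857 cmH2O·s/L.
C = Vt/(Pplat − PEEP) = 415.0 / (32.0 − 11) = 415.0/21.0 = 19.762 mL/cmH2O.
τ = R × C = 12.857 × 0.01976 L/cmH2O = 0.2541 s.
Fraction remaining = e^(−Te/τ) = e^(−0.27/0.2541) = 0.3456; trapped volume = 415.0 × 0.3456 = 143.42 mL.
Additional alveolar pressure from trapping ≈ V_trapped / C = 143.42 / 19.762 = 7.257 cmH2O.

7.3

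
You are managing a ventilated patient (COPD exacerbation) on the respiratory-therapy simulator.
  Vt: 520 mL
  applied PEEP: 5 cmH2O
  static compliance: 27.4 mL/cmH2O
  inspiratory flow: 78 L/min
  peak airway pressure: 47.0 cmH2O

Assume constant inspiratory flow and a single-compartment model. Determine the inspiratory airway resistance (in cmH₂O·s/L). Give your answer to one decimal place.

17.7

Flow: 78 L/min ÷ 60 = 1.3 L/s.
Equation of motion (constant flow): PIP = Vt/C + R·V̇ + PEEP.
R·V̇ = PIP − Vt/C − PEEP = 47.0 − 520/27.4 − 5 = 47.0 − 18.978 − 5 = 23.022 cmH2O.
R = 23.022 / 1.3 = 17.709 cmH2O·s/L.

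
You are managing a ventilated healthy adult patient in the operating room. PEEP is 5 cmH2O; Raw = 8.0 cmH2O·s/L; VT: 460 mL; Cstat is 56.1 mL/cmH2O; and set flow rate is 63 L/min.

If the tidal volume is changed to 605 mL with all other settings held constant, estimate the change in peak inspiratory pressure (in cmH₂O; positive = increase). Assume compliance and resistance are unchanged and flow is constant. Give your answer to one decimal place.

2.6

PIP = Vt/C + R·V̇ + PEEP (constant-flow equation of motion).
Only the elastic term changes: ΔPIP = ΔVt / C = (605 − 460) / 56.1 = 2.585 cmH2O.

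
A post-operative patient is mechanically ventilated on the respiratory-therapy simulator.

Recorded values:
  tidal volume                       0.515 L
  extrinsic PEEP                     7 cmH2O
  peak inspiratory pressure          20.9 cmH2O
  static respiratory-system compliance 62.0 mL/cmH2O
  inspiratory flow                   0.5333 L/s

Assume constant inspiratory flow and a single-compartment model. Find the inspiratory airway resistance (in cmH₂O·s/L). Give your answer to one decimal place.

Equation of motion (constant flow): PIP = Vt/C + R·V̇ + PEEP.
R·V̇ = PIP − Vt/C − PEEP = 20.9 − 515/62.0 − 7 = 20.9 − 8.306 − 7 = 5.594 cmH2O.
R = 5.594 / 0.5333 = 10.489 cmH2O·s/L.

10.5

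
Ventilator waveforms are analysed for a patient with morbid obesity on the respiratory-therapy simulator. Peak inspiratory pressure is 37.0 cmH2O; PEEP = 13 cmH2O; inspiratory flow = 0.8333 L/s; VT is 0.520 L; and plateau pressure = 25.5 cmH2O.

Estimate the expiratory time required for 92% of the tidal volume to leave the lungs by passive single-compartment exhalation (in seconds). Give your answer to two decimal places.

R = (PIP − Pplat)/V̇ = (37.0 − 25.5) / 0.8333 = 11.5/0.8333 = 13.801 cmH2O·s/L.
C = Vt/(Pplat − PEEP) = 520.0 / (25.5 − 13) = 520.0/12.5 = 41.6 mL/cmH2O.
τ = R × C = 13.801 × 0.0416 L/cmH2O = 0.5741 s.
t = −τ·ln(1 − 0.92) = −0.5741·ln(0.08) = 1.45 s.

1.45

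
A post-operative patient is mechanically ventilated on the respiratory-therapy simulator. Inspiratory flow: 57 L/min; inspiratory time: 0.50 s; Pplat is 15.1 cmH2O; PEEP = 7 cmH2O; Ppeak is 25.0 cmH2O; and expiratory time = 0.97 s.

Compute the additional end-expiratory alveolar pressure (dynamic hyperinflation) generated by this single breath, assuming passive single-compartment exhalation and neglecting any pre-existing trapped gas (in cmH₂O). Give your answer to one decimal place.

1.7

Flow: 57 L/min ÷ 60 = 0.95 L/s.
Vt = flow × Ti = 0.95 L/s × 0.50 s × 1000 mL/L = 475.0 mL.
R = (PIP − Pplat)/V̇ = (25.0 − 15.1) / 0.95 = 9.9/0.95 = 10.421 cmH2O·s/L.
C = Vt/(Pplat − PEEP) = 475.0 / (15.1 − 7) = 475.0/8.1 = 58.642 mL/cmH2O.
τ = R × C = 10.421 × 0.05864 L/cmH2O = 0.6111 s.
Fraction remaining = e^(−Te/τ) = e^(−0.97/0.6111) = 0.2045; trapped volume = 475.0 × 0.2045 = 97.138 mL.
Additional alveolar pressure from trapping ≈ V_trapped / C = 97.138 / 58.642 = 1.656 cmH2O.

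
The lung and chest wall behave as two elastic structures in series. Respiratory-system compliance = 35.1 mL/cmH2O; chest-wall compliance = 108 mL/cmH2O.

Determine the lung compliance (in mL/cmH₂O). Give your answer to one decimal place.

52.0

1/CL = 1/Crs − 1/Ccw.
1/CL = 1/35.1 − 1/108 = 0.01923.
CL = 52.002 mL/cmH2O.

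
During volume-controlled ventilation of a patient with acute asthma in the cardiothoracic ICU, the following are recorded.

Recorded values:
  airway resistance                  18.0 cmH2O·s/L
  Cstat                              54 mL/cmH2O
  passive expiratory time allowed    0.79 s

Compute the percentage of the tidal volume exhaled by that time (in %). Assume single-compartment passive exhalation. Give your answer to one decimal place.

τ = R × C = 18.0 × 54 mL/cmH2O = 18.0 × 0.054 L/cmH2O = 0.972 s.
Passive exhalation: V(t)/V₀ = e^(−t/τ) = e^(−0.79/0.972) = 0.4436.
Fraction exhaled = 1 − 0.4436 = 0.5564 → 55.64%.

55.6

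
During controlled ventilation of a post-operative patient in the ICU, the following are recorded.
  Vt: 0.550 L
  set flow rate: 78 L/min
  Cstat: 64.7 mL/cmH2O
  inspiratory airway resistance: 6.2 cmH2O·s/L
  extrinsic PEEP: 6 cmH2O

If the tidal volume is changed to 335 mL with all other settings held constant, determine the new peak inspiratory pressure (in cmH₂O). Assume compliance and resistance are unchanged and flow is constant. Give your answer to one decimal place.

Flow: 78 L/min ÷ 60 = 1.3 L/s.
PIP = Vt/C + R·V̇ + PEEP (constant-flow equation of motion).
Only the elastic term changes: ΔPIP = ΔVt / C = (335 − 550) / 64.7 = -3.323 cmH2O.
Original PIP = 550/64.7 + 6.2×1.3 + 6 = 22.561 cmH2O; new PIP = 22.561 + (-3.323) = 19.238 cmH2O.

19.2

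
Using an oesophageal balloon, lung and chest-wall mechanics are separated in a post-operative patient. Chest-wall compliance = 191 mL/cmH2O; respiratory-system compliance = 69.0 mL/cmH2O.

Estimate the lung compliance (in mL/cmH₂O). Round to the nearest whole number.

108

1/CL = 1/Crs − 1/Ccw.
1/CL = 1/69.0 − 1/191 = 0.009257.
CL = 108.03 mL/cmH2O.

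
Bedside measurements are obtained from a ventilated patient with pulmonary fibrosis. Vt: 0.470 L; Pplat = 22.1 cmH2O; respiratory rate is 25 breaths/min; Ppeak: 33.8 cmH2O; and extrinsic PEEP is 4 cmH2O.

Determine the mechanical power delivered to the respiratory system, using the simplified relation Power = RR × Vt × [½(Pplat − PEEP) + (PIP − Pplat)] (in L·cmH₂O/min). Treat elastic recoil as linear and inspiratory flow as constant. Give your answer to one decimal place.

243.8

Per-breath work = Vt × [½(Pplat−PEEP) + (PIP−Pplat)] = 0.470 × [0.5×18.1 + 11.7] = 0.470 × 20.75 = 9.753 L·cmH2O.
Power = 25 × 9.753 = 243.83 L·cmH2O/min.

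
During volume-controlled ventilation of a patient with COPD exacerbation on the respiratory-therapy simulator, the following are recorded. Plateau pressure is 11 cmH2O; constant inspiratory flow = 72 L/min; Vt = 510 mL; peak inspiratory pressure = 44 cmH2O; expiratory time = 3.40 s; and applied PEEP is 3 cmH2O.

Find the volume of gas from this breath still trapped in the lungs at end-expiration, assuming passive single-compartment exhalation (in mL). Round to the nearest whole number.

Flow: 72 L/min ÷ 60 = 1.2 L/s.
R = (PIP − Pplat)/V̇ = (44 − 11) / 1.2 = 33.0/1.2 = 27.5 cmH2O·s/L.
C = Vt/(Pplat − PEEP) = 510.0 / (11 − 3) = 510.0/8.0 = 63.75 mL/cmH2O.
τ = R × C = 27.5 × 0.06375 L/cmH2O = 1.753 s.
Fraction remaining = e^(−Te/τ) = e^(−3.40/1.753) = 0.1438.
Trapped volume = 510.0 × 0.1438 = 73.338 mL.

73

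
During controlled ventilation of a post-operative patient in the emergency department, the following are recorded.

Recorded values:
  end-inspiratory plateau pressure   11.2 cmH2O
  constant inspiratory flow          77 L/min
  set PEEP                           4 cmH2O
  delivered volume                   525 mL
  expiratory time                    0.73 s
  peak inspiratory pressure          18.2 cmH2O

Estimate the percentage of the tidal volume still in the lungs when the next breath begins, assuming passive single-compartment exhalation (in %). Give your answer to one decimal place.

Flow: 77 L/min ÷ 60 = 1.2833 L/s.
R = (PIP − Pplat)/V̇ = (18.2 − 11.2) / 1.2833 = 7.0/1.2833 = 5.455 cmH2O·s/L.
C = Vt/(Pplat − PEEP) = 525.0 / (11.2 − 4) = 525.0/7.2 = 72.917 mL/cmH2O.
τ = R × C = 5.455 × 0.07292 L/cmH2O = 0.3978 s.
Fraction remaining at end-expiration = e^(−Te/τ) = e^(−0.73/0.3978) = 0.1596 → 15.96%.

16.0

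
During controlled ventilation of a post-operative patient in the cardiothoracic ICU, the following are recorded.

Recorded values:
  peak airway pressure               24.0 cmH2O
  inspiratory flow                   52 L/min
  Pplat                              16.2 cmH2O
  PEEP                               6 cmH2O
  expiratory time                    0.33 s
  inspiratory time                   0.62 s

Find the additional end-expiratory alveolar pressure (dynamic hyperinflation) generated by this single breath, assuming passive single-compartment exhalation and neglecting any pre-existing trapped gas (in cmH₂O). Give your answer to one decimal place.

5.1

Flow: 52 L/min ÷ 60 = 0.8667 L/s.
Vt = flow × Ti = 0.8667 L/s × 0.62 s × 1000 mL/L = 537.35 mL.
R = (PIP − Pplat)/V̇ = (24.0 − 16.2) / 0.8667 = 7.8/0.8667 = 9.0 cmH2O·s/L.
C = Vt/(Pplat − PEEP) = 537.35 / (16.2 − 6) = 537.35/10.2 = 52.681 mL/cmH2O.
τ = R × C = 9.0 × 0.05268 L/cmH2O = 0.4741 s.
Fraction remaining = e^(−Te/τ) = e^(−0.33/0.4741) = 0.4985; trapped volume = 537.35 × 0.4985 = 267.87 mL.
Additional alveolar pressure from trapping ≈ V_trapped / C = 267.87 / 52.681 = 5.085 cmH2O.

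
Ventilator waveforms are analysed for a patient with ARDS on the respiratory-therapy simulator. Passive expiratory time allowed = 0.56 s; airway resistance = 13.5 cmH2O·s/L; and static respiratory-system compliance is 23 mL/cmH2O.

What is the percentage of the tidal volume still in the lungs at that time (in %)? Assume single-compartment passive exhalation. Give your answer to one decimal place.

16.5

τ = R × C = 13.5 × 23 mL/cmH2O = 13.5 × 0.023 L/cmH2O = 0.3105 s.
Passive exhalation: V(t)/V₀ = e^(−t/τ) = e^(−0.56/0.3105) = 0.1647.
Fraction remaining = 0.1647 → 16.47%.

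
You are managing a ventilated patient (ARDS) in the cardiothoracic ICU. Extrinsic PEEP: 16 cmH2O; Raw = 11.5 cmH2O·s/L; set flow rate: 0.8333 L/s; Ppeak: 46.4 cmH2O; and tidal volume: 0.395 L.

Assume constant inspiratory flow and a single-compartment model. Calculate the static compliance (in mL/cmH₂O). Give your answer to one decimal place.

19.0

Equation of motion (constant flow): PIP = Vt/C + R·V̇ + PEEP.
Vt/C = PIP − R·V̇ − PEEP = 46.4 − 11.5×0.8333 − 16 = 46.4 − 9.583 − 16 = 20.817 cmH2O.
C = Vt / 20.817 = 395 / 20.817 = 18.975 mL/cmH2O.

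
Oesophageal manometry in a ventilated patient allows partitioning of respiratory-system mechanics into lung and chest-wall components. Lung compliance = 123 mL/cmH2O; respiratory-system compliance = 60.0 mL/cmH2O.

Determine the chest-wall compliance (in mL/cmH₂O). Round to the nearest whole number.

117

1/Ccw = 1/Crs − 1/CL.
1/Ccw = 1/60.0 − 1/123 = 0.008537.
Ccw = 117.14 mL/cmH2O.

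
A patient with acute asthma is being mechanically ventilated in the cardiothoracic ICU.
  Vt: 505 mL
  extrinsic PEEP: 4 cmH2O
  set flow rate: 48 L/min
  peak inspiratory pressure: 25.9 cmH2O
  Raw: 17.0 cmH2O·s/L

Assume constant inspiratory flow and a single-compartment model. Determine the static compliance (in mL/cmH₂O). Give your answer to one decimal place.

Flow: 48 L/min ÷ 60 = 0.8 L/s.
Equation of motion (constant flow): PIP = Vt/C + R·V̇ + PEEP.
Vt/C = PIP − R·V̇ − PEEP = 25.9 − 17.0×0.8 − 4 = 25.9 − 13.6 − 4 = 8.3 cmH2O.
C = Vt / 8.3 = 505 / 8.3 = 60.843 mL/cmH2O.

60.8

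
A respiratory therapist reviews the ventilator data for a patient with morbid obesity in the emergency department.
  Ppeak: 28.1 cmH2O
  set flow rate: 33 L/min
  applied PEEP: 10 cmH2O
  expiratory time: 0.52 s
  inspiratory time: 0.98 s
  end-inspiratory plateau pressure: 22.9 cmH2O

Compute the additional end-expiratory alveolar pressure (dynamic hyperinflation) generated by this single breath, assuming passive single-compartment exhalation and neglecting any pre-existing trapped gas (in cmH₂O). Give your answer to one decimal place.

Flow: 33 L/min ÷ 60 = 0.55 L/s.
Vt = flow × Ti = 0.55 L/s × 0.98 s × 1000 mL/L = 539.0 mL.
R = (PIP − Pplat)/V̇ = (28.1 − 22.9) / 0.55 = 5.2/0.55 = 9.455 cmH2O·s/L.
C = Vt/(Pplat − PEEP) = 539.0 / (22.9 − 10) = 539.0/12.9 = 41.783 mL/cmH2O.
τ = R × C = 9.455 × 0.04178 L/cmH2O = 0.395 s.
Fraction remaining = e^(−Te/τ) = e^(−0.52/0.395) = 0.2681; trapped volume = 539.0 × 0.2681 = 144.51 mL.
Additional alveolar pressure from trapping ≈ V_trapped / C = 144.51 / 41.783 = 3.459 cmH2O.

3.5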